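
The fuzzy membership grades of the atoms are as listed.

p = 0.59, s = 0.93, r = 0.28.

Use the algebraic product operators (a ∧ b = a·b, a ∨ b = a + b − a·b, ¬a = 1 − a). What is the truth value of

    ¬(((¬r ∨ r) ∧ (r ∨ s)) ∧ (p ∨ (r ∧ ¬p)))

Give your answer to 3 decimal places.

0.517

¬r = 1 − 0.2800 = 0.7200
¬r ∨ r = a + b − a·b on (0.7200, 0.2800) = 0.7984
r ∨ s = a + b − a·b on (0.2800, 0.9300) = 0.9496
(¬r ∨ r) ∧ (r ∨ s) = a·b on (0.7984, 0.9496) = 0.7582
¬p = 1 − 0.5900 = 0.4100
r ∧ ¬p = a·b on (0.2800, 0.4100) = 0.1148
p ∨ (r ∧ ¬p) = a + b − a·b on (0.5900, 0.1148) = 0.6371
((¬r ∨ r) ∧ (r ∨ s)) ∧ (p ∨ (r ∧ ¬p)) = a·b on (0.7582, 0.6371) = 0.4830
¬(((¬r ∨ r) ∧ (r ∨ s)) ∧ (p ∨ (r ∧ ¬p))) = 1 − 0.4830 = 0.5170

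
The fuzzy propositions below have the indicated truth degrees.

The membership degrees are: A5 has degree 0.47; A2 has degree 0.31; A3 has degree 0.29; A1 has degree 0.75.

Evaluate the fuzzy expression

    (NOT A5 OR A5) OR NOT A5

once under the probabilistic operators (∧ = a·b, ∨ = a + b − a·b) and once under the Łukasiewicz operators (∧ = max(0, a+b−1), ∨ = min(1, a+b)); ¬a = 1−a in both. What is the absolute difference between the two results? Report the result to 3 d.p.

0.117

Under probabilistic:
  NOT A5 = 1 − 0.4700 = 0.5300
  NOT A5 OR A5 = a + b − a·b on (0.5300, 0.4700) = 0.7509
  NOT A5 = 1 − 0.4700 = 0.5300
  (NOT A5 OR A5) OR NOT A5 = a + b − a·b on (0.7509, 0.5300) = 0.8829
  → value = 0.8829
Under Łukasiewicz:
  NOT A5 = 1 − 0.47 = 0.53
  NOT A5 OR A5 = min(1, a+b) on (0.53, 0.47) = 1.00
  NOT A5 = 1 − 0.47 = 0.53
  (NOT A5 OR A5) OR NOT A5 = min(1, a+b) on (1.00, 0.53) = 1.00
  → value = 1.0000
|0.8829 − 1.0000| = 0.117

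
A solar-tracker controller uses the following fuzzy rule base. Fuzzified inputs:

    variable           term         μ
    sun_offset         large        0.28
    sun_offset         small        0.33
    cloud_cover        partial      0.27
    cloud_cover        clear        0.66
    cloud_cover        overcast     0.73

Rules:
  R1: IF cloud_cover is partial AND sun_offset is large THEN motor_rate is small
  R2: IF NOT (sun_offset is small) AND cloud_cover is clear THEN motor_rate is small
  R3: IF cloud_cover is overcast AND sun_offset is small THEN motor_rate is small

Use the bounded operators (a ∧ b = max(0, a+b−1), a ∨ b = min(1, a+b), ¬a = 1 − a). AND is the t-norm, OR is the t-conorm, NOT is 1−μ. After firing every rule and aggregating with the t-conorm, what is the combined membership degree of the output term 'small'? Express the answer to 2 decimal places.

R1: partial=0.27, large=0.28; AND[max(0, a+b−1)] → w = 0.00
R2: ¬small=1−0.33=0.67, clear=0.66; AND[max(0, a+b−1)] → w = 0.33
R3: overcast=0.73, small=0.33; AND[max(0, a+b−1)] → w = 0.06
Rules with consequent 'small': {R1, R2, R3} → strengths 0.00, 0.33, 0.06
Aggregate via t-conorm [min(1, a+b)]: 0.39

0.39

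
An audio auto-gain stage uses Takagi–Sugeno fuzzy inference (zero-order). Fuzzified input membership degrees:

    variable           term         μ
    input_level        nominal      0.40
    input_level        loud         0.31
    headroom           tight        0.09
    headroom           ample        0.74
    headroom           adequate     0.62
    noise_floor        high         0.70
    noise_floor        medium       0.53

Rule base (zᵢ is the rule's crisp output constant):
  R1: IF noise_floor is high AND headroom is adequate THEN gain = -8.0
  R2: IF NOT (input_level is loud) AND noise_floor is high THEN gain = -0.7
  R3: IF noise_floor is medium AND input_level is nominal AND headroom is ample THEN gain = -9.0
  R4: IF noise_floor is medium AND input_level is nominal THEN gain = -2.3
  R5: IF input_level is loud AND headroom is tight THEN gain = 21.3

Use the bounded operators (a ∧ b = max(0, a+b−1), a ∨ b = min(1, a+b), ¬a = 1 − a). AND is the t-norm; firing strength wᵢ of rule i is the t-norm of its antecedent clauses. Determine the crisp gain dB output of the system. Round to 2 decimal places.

R1 (z=-8.0): high=0.70, adequate=0.62; AND[max(0, a+b−1)] → w = 0.32
R2 (z=-0.7): ¬loud=1−0.31=0.69, high=0.70; AND[max(0, a+b−1)] → w = 0.39
R3 (z=-9.0): medium=0.53, nominal=0.40, ample=0.74; AND[max(0, a+b−1)] → w = 0.00
R4 (z=-2.3): medium=0.53, nominal=0.40; AND[max(0, a+b−1)] → w = 0.00
R5 (z=21.3): loud=0.31, tight=0.09; AND[max(0, a+b−1)] → w = 0.00
Weighted average = (0.32·-8.0 + 0.39·-0.7 + 0.00·-9.0 + 0.00·-2.3 + 0.00·21.3) / (0.32 + 0.39 + 0.00 + 0.00 + 0.00)
  = -2.8330 / 0.7100 = -3.99

-3.99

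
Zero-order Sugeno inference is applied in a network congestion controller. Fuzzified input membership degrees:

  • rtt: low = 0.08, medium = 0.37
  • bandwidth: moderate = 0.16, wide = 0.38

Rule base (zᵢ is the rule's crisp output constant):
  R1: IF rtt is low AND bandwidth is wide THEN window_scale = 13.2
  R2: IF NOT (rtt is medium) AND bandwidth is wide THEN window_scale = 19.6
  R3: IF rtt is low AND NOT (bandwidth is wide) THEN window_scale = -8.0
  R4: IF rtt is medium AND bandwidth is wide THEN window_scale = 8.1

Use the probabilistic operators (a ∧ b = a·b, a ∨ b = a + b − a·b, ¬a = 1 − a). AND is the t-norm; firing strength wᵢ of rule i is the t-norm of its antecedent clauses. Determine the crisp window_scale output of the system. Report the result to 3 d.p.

R1 (z=13.2): low=0.08, wide=0.38; AND[a·b] → w = 0.0304
R2 (z=19.6): ¬medium=1−0.37=0.63, wide=0.38; AND[a·b] → w = 0.2394
R3 (z=-8.0): low=0.08, ¬wide=1−0.38=0.62; AND[a·b] → w = 0.0496
R4 (z=8.1): medium=0.37, wide=0.38; AND[a·b] → w = 0.1406
Weighted average = (0.0304·13.2 + 0.2394·19.6 + 0.0496·-8.0 + 0.1406·8.1) / (0.0304 + 0.2394 + 0.0496 + 0.1406)
  = 5.8356 / 0.4600 = 12.686

12.686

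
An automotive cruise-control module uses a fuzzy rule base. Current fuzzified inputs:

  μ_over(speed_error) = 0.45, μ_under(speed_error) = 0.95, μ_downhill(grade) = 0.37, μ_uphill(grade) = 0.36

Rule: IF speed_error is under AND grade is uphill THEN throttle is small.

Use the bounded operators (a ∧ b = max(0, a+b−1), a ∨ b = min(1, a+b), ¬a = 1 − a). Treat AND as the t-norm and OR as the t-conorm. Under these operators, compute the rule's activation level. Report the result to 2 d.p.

0.31

firing strength: under=0.95, uphill=0.36; AND[max(0, a+b−1)] → w = 0.31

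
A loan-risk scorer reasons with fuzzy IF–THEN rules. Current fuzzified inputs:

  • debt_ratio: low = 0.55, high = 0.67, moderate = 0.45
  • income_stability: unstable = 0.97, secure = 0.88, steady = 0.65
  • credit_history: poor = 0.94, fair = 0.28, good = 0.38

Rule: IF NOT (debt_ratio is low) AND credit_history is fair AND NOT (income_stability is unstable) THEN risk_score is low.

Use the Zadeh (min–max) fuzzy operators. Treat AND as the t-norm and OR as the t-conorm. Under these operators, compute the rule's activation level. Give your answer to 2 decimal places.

firing strength: ¬low=1−0.55=0.45, fair=0.28, ¬unstable=1−0.97=0.03; AND[min(a, b)] → w = 0.03

0.03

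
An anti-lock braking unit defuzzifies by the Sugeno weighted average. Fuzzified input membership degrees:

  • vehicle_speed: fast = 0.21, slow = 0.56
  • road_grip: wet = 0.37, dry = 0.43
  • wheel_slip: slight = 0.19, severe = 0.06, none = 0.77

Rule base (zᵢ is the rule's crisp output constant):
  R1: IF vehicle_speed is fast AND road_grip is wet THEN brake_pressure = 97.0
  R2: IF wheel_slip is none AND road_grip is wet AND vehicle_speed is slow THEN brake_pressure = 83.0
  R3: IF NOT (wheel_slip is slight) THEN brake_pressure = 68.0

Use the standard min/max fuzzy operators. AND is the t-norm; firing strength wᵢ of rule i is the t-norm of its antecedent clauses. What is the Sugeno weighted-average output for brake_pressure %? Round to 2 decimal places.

76.37

R1 (z=97.0): fast=0.21, wet=0.37; AND[min(a, b)] → w = 0.21
R2 (z=83.0): none=0.77, wet=0.37, slow=0.56; AND[min(a, b)] → w = 0.37
R3 (z=68.0): ¬slight=1−0.19=0.81 → w = 0.81
Weighted average = (0.21·97.0 + 0.37·83.0 + 0.81·68.0) / (0.21 + 0.37 + 0.81)
  = 106.1600 / 1.3900 = 76.37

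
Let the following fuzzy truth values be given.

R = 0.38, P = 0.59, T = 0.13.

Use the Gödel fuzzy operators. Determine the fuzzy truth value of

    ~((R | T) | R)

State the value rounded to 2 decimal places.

0.62

R | T = max(a, b) on (0.38, 0.13) = 0.38
(R | T) | R = max(a, b) on (0.38, 0.38) = 0.38
~((R | T) | R) = 1 − 0.38 = 0.62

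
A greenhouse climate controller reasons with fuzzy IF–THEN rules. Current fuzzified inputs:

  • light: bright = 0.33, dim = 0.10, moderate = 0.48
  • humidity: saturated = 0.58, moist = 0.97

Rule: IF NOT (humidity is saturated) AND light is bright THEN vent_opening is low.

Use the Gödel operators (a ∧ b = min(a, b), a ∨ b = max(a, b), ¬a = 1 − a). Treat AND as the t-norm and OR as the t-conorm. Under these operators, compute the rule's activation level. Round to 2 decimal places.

0.33

firing strength: ¬saturated=1−0.58=0.42, bright=0.33; AND[min(a, b)] → w = 0.33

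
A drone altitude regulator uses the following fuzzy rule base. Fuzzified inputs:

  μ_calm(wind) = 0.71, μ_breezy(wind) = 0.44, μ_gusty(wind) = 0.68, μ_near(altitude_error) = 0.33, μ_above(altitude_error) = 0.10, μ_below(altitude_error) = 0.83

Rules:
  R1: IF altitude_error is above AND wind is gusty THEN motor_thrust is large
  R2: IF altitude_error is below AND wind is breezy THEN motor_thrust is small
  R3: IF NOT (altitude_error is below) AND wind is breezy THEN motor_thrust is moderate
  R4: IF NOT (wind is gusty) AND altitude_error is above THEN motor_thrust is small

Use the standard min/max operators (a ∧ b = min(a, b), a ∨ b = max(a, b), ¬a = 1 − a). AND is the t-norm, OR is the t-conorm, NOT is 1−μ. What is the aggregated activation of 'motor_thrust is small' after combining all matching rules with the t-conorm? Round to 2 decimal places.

R1: above=0.10, gusty=0.68; AND[min(a, b)] → w = 0.10
R2: below=0.83, breezy=0.44; AND[min(a, b)] → w = 0.44
R3: ¬below=1−0.83=0.17, breezy=0.44; AND[min(a, b)] → w = 0.17
R4: ¬gusty=1−0.68=0.32, above=0.10; AND[min(a, b)] → w = 0.10
Rules with consequent 'small': {R2, R4} → strengths 0.44, 0.10
Aggregate via t-conorm [max(a, b)]: 0.44

0.44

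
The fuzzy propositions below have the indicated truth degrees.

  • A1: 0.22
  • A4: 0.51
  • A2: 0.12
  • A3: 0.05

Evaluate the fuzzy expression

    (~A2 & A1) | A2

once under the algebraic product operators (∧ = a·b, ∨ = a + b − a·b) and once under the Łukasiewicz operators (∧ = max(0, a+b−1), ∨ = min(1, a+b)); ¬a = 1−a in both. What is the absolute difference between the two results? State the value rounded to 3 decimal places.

0.070

Under algebraic product:
  ~A2 = 1 − 0.1200 = 0.8800
  ~A2 & A1 = a·b on (0.8800, 0.2200) = 0.1936
  (~A2 & A1) | A2 = a + b − a·b on (0.1936, 0.1200) = 0.2904
  → value = 0.2904
Under Łukasiewicz:
  ~A2 = 1 − 0.12 = 0.88
  ~A2 & A1 = max(0, a+b−1) on (0.88, 0.22) = 0.10
  (~A2 & A1) | A2 = min(1, a+b) on (0.10, 0.12) = 0.22
  → value = 0.2200
|0.2904 − 0.2200| = 0.070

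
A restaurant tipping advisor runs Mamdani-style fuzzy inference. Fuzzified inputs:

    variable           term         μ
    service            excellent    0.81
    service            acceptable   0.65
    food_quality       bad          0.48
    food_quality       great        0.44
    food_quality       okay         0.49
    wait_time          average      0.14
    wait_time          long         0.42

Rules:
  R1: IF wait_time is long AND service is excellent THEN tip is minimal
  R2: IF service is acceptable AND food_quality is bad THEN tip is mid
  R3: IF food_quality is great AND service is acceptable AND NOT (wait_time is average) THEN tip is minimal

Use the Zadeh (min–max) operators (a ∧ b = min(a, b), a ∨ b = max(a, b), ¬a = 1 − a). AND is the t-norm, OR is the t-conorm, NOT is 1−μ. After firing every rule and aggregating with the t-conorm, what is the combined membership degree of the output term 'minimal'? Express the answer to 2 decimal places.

0.44

R1: long=0.42, excellent=0.81; AND[min(a, b)] → w = 0.42
R2: acceptable=0.65, bad=0.48; AND[min(a, b)] → w = 0.48
R3: great=0.44, acceptable=0.65, ¬average=1−0.14=0.86; AND[min(a, b)] → w = 0.44
Rules with consequent 'minimal': {R1, R3} → strengths 0.42, 0.44
Aggregate via t-conorm [max(a, b)]: 0.44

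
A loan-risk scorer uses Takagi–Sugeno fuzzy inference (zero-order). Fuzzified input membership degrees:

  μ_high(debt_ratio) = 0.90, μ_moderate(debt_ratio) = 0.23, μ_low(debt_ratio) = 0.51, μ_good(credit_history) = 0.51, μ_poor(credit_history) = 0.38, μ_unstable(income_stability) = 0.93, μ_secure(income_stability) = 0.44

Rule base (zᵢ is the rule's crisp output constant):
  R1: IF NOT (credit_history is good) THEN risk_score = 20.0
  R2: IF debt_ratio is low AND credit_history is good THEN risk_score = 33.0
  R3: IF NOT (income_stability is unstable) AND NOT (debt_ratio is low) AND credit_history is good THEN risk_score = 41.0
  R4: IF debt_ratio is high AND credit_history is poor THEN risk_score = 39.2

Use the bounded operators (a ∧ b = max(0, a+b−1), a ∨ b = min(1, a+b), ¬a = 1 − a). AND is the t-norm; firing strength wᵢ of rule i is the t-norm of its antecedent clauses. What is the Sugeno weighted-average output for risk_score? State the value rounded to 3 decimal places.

R1 (z=20.0): ¬good=1−0.51=0.49 → w = 0.49
R2 (z=33.0): low=0.51, good=0.51; AND[max(0, a+b−1)] → w = 0.02
R3 (z=41.0): ¬unstable=1−0.93=0.07, ¬low=1−0.51=0.49, good=0.51; AND[max(0, a+b−1)] → w = 0.00
R4 (z=39.2): high=0.90, poor=0.38; AND[max(0, a+b−1)] → w = 0.28
Weighted average = (0.49·20.0 + 0.02·33.0 + 0.00·41.0 + 0.28·39.2) / (0.49 + 0.02 + 0.00 + 0.28)
  = 21.4360 / 0.7900 = 27.134

27.134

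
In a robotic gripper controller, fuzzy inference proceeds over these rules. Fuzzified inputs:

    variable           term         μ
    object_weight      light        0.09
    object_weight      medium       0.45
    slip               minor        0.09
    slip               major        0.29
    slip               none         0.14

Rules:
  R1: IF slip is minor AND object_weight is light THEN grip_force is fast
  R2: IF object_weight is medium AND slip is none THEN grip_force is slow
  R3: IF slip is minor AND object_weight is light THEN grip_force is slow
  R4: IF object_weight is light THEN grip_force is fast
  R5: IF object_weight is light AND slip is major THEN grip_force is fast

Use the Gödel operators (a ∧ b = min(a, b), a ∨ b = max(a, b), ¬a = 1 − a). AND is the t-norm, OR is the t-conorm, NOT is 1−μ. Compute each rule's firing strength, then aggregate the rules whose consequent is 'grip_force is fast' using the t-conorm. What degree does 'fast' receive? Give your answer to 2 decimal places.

R1: minor=0.09, light=0.09; AND[min(a, b)] → w = 0.09
R2: medium=0.45, none=0.14; AND[min(a, b)] → w = 0.14
R3: minor=0.09, light=0.09; AND[min(a, b)] → w = 0.09
R4: light=0.09 → w = 0.09
R5: light=0.09, major=0.29; AND[min(a, b)] → w = 0.09
Rules with consequent 'fast': {R1, R4, R5} → strengths 0.09, 0.09, 0.09
Aggregate via t-conorm [max(a, b)]: 0.09

0.09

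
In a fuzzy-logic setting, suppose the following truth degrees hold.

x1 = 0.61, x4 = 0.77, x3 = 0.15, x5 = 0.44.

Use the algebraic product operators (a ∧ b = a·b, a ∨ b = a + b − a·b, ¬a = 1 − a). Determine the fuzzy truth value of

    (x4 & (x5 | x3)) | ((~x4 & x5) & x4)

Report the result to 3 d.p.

0.450

x5 | x3 = a + b − a·b on (0.4400, 0.1500) = 0.5240
x4 & (x5 | x3) = a·b on (0.7700, 0.5240) = 0.4035
~x4 = 1 − 0.7700 = 0.2300
~x4 & x5 = a·b on (0.2300, 0.4400) = 0.1012
(~x4 & x5) & x4 = a·b on (0.1012, 0.7700) = 0.0779
(x4 & (x5 | x3)) | ((~x4 & x5) & x4) = a + b − a·b on (0.4035, 0.0779) = 0.4500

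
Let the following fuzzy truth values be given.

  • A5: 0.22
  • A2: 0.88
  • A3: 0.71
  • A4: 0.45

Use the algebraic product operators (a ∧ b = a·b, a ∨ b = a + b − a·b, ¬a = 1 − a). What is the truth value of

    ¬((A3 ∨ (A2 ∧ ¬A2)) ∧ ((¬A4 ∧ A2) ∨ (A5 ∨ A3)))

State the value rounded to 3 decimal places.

0.346

¬A2 = 1 − 0.8800 = 0.1200
A2 ∧ ¬A2 = a·b on (0.8800, 0.1200) = 0.1056
A3 ∨ (A2 ∧ ¬A2) = a + b − a·b on (0.7100, 0.1056) = 0.7406
¬A4 = 1 − 0.4500 = 0.5500
¬A4 ∧ A2 = a·b on (0.5500, 0.8800) = 0.4840
A5 ∨ A3 = a + b − a·b on (0.2200, 0.7100) = 0.7738
(¬A4 ∧ A2) ∨ (A5 ∨ A3) = a + b − a·b on (0.4840, 0.7738) = 0.8833
(A3 ∨ (A2 ∧ ¬A2)) ∧ ((¬A4 ∧ A2) ∨ (A5 ∨ A3)) = a·b on (0.7406, 0.8833) = 0.6542
¬((A3 ∨ (A2 ∧ ¬A2)) ∧ ((¬A4 ∧ A2) ∨ (A5 ∨ A3))) = 1 − 0.6542 = 0.3458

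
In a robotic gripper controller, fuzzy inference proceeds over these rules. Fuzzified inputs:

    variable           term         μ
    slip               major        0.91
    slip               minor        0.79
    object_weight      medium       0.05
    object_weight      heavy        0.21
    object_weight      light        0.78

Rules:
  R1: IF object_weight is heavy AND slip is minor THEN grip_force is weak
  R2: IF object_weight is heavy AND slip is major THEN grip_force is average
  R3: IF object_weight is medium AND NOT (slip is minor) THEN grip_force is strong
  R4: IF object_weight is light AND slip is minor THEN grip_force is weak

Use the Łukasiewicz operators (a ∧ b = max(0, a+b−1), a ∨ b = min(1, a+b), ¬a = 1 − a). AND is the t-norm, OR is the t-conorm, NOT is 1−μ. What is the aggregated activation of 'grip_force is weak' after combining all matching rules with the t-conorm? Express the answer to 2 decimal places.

R1: heavy=0.21, minor=0.79; AND[max(0, a+b−1)] → w = 0.00
R2: heavy=0.21, major=0.91; AND[max(0, a+b−1)] → w = 0.12
R3: medium=0.05, ¬minor=1−0.79=0.21; AND[max(0, a+b−1)] → w = 0.00
R4: light=0.78, minor=0.79; AND[max(0, a+b−1)] → w = 0.57
Rules with consequent 'weak': {R1, R4} → strengths 0.00, 0.57
Aggregate via t-conorm [min(1, a+b)]: 0.57

0.57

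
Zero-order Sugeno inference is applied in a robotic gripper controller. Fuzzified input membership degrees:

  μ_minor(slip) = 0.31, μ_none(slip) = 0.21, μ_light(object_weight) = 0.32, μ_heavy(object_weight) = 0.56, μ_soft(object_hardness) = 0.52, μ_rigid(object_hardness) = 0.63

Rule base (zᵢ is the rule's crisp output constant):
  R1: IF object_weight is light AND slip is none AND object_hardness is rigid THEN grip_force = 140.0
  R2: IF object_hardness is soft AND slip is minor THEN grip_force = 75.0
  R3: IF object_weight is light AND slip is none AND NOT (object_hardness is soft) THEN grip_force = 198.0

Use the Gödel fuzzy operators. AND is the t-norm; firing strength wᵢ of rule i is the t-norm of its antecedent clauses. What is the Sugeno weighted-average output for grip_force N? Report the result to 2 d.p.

R1 (z=140.0): light=0.32, none=0.21, rigid=0.63; AND[min(a, b)] → w = 0.21
R2 (z=75.0): soft=0.52, minor=0.31; AND[min(a, b)] → w = 0.31
R3 (z=198.0): light=0.32, none=0.21, ¬soft=1−0.52=0.48; AND[min(a, b)] → w = 0.21
Weighted average = (0.21·140.0 + 0.31·75.0 + 0.21·198.0) / (0.21 + 0.31 + 0.21)
  = 94.2300 / 0.7300 = 129.08

129.08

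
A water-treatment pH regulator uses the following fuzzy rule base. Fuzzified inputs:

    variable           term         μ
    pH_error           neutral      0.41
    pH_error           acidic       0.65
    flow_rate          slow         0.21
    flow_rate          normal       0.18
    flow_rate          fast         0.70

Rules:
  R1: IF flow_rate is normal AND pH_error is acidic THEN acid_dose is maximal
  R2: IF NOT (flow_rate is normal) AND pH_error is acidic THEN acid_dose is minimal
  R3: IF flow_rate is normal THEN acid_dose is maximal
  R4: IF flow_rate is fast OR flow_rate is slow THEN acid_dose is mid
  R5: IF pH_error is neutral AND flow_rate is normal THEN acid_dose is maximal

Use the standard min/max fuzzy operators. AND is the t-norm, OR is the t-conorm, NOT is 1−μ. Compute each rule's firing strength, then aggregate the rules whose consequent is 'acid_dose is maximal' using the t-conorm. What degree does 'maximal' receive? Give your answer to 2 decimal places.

0.18

R1: normal=0.18, acidic=0.65; AND[min(a, b)] → w = 0.18
R2: ¬normal=1−0.18=0.82, acidic=0.65; AND[min(a, b)] → w = 0.65
R3: normal=0.18 → w = 0.18
R4: fast=0.70, slow=0.21; OR[max(a, b)] → w = 0.70
R5: neutral=0.41, normal=0.18; AND[min(a, b)] → w = 0.18
Rules with consequent 'maximal': {R1, R3, R5} → strengths 0.18, 0.18, 0.18
Aggregate via t-conorm [max(a, b)]: 0.18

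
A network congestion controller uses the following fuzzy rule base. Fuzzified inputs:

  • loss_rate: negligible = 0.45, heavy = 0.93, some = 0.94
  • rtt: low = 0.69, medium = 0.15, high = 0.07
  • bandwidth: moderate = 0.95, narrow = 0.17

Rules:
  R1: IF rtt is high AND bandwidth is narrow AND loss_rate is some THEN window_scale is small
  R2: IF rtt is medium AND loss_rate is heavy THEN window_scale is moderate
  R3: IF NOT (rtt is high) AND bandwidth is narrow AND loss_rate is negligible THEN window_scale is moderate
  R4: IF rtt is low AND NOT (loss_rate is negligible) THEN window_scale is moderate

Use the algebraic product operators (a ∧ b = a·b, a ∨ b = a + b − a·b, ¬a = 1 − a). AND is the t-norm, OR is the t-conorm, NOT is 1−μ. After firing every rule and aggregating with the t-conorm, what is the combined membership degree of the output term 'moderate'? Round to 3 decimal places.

0.504

R1: high=0.07, narrow=0.17, some=0.94; AND[a·b] → w = 0.0112
R2: medium=0.15, heavy=0.93; AND[a·b] → w = 0.1395
R3: ¬high=1−0.07=0.93, narrow=0.17, negligible=0.45; AND[a·b] → w = 0.0711
R4: low=0.69, ¬negligible=1−0.45=0.55; AND[a·b] → w = 0.3795
Rules with consequent 'moderate': {R2, R3, R4} → strengths 0.1395, 0.0711, 0.3795
Aggregate via t-conorm [a + b − a·b]: 0.5040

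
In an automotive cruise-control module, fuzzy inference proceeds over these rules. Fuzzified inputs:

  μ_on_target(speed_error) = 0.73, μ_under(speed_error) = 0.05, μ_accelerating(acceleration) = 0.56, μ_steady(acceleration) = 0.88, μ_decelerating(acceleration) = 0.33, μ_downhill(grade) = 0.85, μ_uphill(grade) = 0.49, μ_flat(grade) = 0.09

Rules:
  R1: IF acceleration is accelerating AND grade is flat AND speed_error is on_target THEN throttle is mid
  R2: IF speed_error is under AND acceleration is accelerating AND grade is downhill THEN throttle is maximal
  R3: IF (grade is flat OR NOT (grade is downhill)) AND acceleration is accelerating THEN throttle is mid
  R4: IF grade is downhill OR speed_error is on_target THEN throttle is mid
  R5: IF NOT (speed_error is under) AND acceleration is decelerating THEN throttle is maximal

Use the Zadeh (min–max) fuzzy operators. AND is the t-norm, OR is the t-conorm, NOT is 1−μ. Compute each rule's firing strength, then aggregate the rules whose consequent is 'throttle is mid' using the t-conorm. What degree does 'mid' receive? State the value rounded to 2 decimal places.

0.85

R1: accelerating=0.56, flat=0.09, on_target=0.73; AND[min(a, b)] → w = 0.09
R2: under=0.05, accelerating=0.56, downhill=0.85; AND[min(a, b)] → w = 0.05
R3: (flat=0.09 OR ¬downhill=1−0.85=0.15) = 0.15; AND[min(a, b)] with accelerating=0.56 → w = 0.15
R4: downhill=0.85, on_target=0.73; OR[max(a, b)] → w = 0.85
R5: ¬under=1−0.05=0.95, decelerating=0.33; AND[min(a, b)] → w = 0.33
Rules with consequent 'mid': {R1, R3, R4} → strengths 0.09, 0.15, 0.85
Aggregate via t-conorm [max(a, b)]: 0.85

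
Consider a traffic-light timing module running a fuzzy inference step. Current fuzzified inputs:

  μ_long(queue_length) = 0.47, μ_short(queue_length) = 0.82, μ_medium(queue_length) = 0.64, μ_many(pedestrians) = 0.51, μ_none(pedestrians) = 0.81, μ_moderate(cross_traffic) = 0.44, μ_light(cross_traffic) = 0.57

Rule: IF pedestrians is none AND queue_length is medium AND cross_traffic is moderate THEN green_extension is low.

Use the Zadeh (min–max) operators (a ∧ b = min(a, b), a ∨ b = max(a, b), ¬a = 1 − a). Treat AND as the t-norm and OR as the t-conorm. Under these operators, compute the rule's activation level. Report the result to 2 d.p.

firing strength: none=0.81, medium=0.64, moderate=0.44; AND[min(a, b)] → w = 0.44

0.44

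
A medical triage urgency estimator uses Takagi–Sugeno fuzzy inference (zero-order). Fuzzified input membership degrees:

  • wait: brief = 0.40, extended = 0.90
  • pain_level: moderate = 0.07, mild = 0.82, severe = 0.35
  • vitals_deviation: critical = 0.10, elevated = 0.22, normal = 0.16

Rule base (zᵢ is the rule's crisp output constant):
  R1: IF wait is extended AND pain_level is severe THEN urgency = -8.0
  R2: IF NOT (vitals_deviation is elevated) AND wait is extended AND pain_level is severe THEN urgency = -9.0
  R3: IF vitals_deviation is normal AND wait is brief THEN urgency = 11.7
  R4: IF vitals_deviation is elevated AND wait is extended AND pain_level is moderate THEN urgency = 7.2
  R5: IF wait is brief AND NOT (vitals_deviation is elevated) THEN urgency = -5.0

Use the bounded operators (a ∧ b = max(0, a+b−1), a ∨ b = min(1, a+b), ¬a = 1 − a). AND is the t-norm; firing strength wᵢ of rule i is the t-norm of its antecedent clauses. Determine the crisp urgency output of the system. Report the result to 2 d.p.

-6.89

R1 (z=-8.0): extended=0.90, severe=0.35; AND[max(0, a+b−1)] → w = 0.25
R2 (z=-9.0): ¬elevated=1−0.22=0.78, extended=0.90, severe=0.35; AND[max(0, a+b−1)] → w = 0.03
R3 (z=11.7): normal=0.16, brief=0.40; AND[max(0, a+b−1)] → w = 0.00
R4 (z=7.2): elevated=0.22, extended=0.90, moderate=0.07; AND[max(0, a+b−1)] → w = 0.00
R5 (z=-5.0): brief=0.40, ¬elevated=1−0.22=0.78; AND[max(0, a+b−1)] → w = 0.18
Weighted average = (0.25·-8.0 + 0.03·-9.0 + 0.00·11.7 + 0.00·7.2 + 0.18·-5.0) / (0.25 + 0.03 + 0.00 + 0.00 + 0.18)
  = -3.1700 / 0.4600 = -6.89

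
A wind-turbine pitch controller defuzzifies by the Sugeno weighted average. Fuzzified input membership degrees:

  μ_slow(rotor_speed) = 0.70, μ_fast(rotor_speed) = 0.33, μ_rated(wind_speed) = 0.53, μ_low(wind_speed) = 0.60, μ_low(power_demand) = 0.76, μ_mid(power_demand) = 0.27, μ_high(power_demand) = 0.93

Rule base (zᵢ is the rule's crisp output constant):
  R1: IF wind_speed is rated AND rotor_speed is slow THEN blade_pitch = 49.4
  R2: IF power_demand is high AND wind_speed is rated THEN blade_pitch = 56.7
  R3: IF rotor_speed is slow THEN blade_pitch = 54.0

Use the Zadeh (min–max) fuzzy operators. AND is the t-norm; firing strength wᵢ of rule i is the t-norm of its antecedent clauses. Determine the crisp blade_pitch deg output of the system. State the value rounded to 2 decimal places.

R1 (z=49.4): rated=0.53, slow=0.70; AND[min(a, b)] → w = 0.53
R2 (z=56.7): high=0.93, rated=0.53; AND[min(a, b)] → w = 0.53
R3 (z=54.0): slow=0.70 → w = 0.70
Weighted average = (0.53·49.4 + 0.53·56.7 + 0.70·54.0) / (0.53 + 0.53 + 0.70)
  = 94.0330 / 1.7600 = 53.43

53.43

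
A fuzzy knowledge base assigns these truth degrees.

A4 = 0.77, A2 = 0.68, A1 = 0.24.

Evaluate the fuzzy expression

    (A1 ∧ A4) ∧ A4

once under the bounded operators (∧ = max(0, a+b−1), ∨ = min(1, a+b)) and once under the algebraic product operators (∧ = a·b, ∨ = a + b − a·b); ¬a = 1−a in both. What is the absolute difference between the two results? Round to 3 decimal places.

Under bounded:
  A1 ∧ A4 = max(0, a+b−1) on (0.24, 0.77) = 0.01
  (A1 ∧ A4) ∧ A4 = max(0, a+b−1) on (0.01, 0.77) = 0.00
  → value = 0.0000
Under algebraic product:
  A1 ∧ A4 = a·b on (0.2400, 0.7700) = 0.1848
  (A1 ∧ A4) ∧ A4 = a·b on (0.1848, 0.7700) = 0.1423
  → value = 0.1423
|0.0000 − 0.1423| = 0.142

0.142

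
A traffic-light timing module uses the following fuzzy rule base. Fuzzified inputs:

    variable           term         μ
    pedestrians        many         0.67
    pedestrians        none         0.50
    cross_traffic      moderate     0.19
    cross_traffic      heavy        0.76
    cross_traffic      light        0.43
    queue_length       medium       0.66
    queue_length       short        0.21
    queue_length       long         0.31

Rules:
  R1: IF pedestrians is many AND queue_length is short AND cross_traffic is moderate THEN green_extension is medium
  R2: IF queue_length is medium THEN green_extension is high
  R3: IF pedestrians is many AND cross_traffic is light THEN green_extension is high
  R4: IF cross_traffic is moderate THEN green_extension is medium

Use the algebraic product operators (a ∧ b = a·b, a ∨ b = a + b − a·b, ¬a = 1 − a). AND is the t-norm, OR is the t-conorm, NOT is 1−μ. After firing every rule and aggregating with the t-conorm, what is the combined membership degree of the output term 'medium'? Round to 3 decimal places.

R1: many=0.67, short=0.21, moderate=0.19; AND[a·b] → w = 0.0267
R2: medium=0.66 → w = 0.6600
R3: many=0.67, light=0.43; AND[a·b] → w = 0.2881
R4: moderate=0.19 → w = 0.1900
Rules with consequent 'medium': {R1, R4} → strengths 0.0267, 0.1900
Aggregate via t-conorm [a + b − a·b]: 0.2117

0.212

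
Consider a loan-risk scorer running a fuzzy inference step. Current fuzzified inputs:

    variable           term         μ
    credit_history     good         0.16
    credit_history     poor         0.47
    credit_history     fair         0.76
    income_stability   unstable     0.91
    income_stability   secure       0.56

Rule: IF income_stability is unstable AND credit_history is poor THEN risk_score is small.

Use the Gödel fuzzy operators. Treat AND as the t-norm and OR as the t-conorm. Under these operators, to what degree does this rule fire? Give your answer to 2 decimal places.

firing strength: unstable=0.91, poor=0.47; AND[min(a, b)] → w = 0.47

0.47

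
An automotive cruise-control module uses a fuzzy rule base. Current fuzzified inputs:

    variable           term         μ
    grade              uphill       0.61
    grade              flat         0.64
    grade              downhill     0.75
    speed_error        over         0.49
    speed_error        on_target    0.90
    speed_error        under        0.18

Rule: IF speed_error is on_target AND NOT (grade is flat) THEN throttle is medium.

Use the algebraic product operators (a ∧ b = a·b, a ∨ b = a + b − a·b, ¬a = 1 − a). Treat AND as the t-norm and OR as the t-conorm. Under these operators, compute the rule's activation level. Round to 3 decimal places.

0.324

firing strength: on_target=0.90, ¬flat=1−0.64=0.36; AND[a·b] → w = 0.3240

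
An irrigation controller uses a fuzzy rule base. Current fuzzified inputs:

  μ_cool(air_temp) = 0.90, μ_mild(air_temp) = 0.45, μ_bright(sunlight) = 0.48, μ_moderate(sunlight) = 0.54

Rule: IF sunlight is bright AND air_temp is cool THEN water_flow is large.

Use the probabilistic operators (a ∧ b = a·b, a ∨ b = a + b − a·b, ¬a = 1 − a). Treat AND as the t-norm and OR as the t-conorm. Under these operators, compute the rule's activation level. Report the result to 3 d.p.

firing strength: bright=0.48, cool=0.90; AND[a·b] → w = 0.4320

0.432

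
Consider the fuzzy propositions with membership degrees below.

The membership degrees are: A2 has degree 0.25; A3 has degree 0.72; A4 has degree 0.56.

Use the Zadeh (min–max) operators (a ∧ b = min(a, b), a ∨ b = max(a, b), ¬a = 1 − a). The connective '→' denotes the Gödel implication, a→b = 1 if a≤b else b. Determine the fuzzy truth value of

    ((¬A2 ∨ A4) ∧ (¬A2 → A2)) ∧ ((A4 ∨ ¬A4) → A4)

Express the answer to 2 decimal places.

¬A2 = 1 − 0.25 = 0.75
¬A2 ∨ A4 = max(a, b) on (0.75, 0.56) = 0.75
¬A2 = 1 − 0.25 = 0.75
¬A2 → A2  [Gödel: 1 if a≤b else b] with a=0.75, b=0.25 → 0.25
(¬A2 ∨ A4) ∧ (¬A2 → A2) = min(a, b) on (0.75, 0.25) = 0.25
¬A4 = 1 − 0.56 = 0.44
A4 ∨ ¬A4 = max(a, b) on (0.56, 0.44) = 0.56
(A4 ∨ ¬A4) → A4  [Gödel: 1 if a≤b else b] with a=0.56, b=0.56 → 1.00
((¬A2 ∨ A4) ∧ (¬A2 → A2)) ∧ ((A4 ∨ ¬A4) → A4) = min(a, b) on (0.25, 1.00) = 0.25

0.25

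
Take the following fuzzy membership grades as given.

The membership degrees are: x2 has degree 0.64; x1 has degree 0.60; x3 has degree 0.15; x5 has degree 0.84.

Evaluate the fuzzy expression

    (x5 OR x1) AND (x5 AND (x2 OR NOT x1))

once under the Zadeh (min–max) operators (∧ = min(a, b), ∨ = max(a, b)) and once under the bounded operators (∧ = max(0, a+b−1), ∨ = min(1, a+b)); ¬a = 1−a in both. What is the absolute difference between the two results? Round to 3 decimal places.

Under Zadeh (min–max):
  x5 OR x1 = max(a, b) on (0.84, 0.60) = 0.84
  NOT x1 = 1 − 0.60 = 0.40
  x2 OR NOT x1 = max(a, b) on (0.64, 0.40) = 0.64
  x5 AND (x2 OR NOT x1) = min(a, b) on (0.84, 0.64) = 0.64
  (x5 OR x1) AND (x5 AND (x2 OR NOT x1)) = min(a, b) on (0.84, 0.64) = 0.64
  → value = 0.6400
Under bounded:
  x5 OR x1 = min(1, a+b) on (0.84, 0.60) = 1.00
  NOT x1 = 1 − 0.60 = 0.40
  x2 OR NOT x1 = min(1, a+b) on (0.64, 0.40) = 1.00
  x5 AND (x2 OR NOT x1) = max(0, a+b−1) on (0.84, 1.00) = 0.84
  (x5 OR x1) AND (x5 AND (x2 OR NOT x1)) = max(0, a+b−1) on (1.00, 0.84) = 0.84
  → value = 0.8400
|0.6400 − 0.8400| = 0.200

0.200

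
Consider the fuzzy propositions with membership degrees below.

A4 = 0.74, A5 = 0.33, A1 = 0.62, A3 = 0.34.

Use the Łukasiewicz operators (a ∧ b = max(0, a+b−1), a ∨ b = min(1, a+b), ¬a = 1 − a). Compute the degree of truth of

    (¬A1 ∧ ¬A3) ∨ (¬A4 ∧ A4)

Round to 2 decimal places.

¬A1 = 1 − 0.62 = 0.38
¬A3 = 1 − 0.34 = 0.66
¬A1 ∧ ¬A3 = max(0, a+b−1) on (0.38, 0.66) = 0.04
¬A4 = 1 − 0.74 = 0.26
¬A4 ∧ A4 = max(0, a+b−1) on (0.26, 0.74) = 0.00
(¬A1 ∧ ¬A3) ∨ (¬A4 ∧ A4) = min(1, a+b) on (0.04, 0.00) = 0.04

0.04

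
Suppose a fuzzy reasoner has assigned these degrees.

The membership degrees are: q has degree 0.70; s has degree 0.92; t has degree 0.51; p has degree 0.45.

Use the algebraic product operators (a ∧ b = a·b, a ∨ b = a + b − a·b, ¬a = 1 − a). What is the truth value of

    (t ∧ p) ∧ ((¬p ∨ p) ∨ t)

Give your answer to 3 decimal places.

0.202

t ∧ p = a·b on (0.5100, 0.4500) = 0.2295
¬p = 1 − 0.4500 = 0.5500
¬p ∨ p = a + b − a·b on (0.5500, 0.4500) = 0.7525
(¬p ∨ p) ∨ t = a + b − a·b on (0.7525, 0.5100) = 0.8787
(t ∧ p) ∧ ((¬p ∨ p) ∨ t) = a·b on (0.2295, 0.8787) = 0.2017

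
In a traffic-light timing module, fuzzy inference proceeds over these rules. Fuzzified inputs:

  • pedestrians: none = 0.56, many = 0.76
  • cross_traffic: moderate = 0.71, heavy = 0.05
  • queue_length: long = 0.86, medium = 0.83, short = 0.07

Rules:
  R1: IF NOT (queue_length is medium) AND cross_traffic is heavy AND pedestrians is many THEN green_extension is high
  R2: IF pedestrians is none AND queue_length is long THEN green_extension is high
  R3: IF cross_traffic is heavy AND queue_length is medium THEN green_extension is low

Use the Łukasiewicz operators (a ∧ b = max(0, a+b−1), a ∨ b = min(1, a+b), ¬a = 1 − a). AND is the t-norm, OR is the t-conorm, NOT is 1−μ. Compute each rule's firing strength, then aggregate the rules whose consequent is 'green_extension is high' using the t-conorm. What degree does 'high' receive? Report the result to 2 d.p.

0.42

R1: ¬medium=1−0.83=0.17, heavy=0.05, many=0.76; AND[max(0, a+b−1)] → w = 0.00
R2: none=0.56, long=0.86; AND[max(0, a+b−1)] → w = 0.42
R3: heavy=0.05, medium=0.83; AND[max(0, a+b−1)] → w = 0.00
Rules with consequent 'high': {R1, R2} → strengths 0.00, 0.42
Aggregate via t-conorm [min(1, a+b)]: 0.42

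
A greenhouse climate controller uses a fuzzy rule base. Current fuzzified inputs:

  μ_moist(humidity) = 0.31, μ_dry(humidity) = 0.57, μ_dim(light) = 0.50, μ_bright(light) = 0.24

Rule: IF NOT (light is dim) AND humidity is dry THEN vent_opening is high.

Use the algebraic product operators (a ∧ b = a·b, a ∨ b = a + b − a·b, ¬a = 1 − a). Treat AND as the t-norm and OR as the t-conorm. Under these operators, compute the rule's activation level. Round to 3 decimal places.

0.285

firing strength: ¬dim=1−0.50=0.50, dry=0.57; AND[a·b] → w = 0.2850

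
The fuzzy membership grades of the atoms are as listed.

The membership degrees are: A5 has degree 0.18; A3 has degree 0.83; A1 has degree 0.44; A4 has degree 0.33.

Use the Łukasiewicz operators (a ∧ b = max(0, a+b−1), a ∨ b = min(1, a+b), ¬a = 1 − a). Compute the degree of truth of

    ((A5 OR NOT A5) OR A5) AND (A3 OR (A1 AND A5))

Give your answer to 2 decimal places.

0.83

NOT A5 = 1 − 0.18 = 0.82
A5 OR NOT A5 = min(1, a+b) on (0.18, 0.82) = 1.00
(A5 OR NOT A5) OR A5 = min(1, a+b) on (1.00, 0.18) = 1.00
A1 AND A5 = max(0, a+b−1) on (0.44, 0.18) = 0.00
A3 OR (A1 AND A5) = min(1, a+b) on (0.83, 0.00) = 0.83
((A5 OR NOT A5) OR A5) AND (A3 OR (A1 AND A5)) = max(0, a+b−1) on (1.00, 0.83) = 0.83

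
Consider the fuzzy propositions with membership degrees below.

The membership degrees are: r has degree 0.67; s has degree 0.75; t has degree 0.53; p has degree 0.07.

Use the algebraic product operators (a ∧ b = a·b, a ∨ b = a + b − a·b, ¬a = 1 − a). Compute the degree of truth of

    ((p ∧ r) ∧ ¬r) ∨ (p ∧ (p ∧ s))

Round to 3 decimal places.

0.019

p ∧ r = a·b on (0.0700, 0.6700) = 0.0469
¬r = 1 − 0.6700 = 0.3300
(p ∧ r) ∧ ¬r = a·b on (0.0469, 0.3300) = 0.0155
p ∧ s = a·b on (0.0700, 0.7500) = 0.0525
p ∧ (p ∧ s) = a·b on (0.0700, 0.0525) = 0.0037
((p ∧ r) ∧ ¬r) ∨ (p ∧ (p ∧ s)) = a + b − a·b on (0.0155, 0.0037) = 0.0191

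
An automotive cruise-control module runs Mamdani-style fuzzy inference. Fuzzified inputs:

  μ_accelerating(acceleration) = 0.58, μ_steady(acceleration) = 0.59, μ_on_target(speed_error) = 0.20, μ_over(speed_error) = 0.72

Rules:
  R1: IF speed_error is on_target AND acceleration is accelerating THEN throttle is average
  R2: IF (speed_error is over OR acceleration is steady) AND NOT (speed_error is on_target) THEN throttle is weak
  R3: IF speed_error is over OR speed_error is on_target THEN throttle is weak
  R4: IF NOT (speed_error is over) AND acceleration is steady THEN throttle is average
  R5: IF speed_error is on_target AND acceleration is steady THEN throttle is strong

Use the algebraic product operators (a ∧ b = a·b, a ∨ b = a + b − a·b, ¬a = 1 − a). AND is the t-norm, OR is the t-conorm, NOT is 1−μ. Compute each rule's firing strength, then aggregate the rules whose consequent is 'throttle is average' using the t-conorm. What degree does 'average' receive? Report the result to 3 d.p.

R1: on_target=0.20, accelerating=0.58; AND[a·b] → w = 0.1160
R2: (over=0.72 OR steady=0.59) = 0.8852; AND[a·b] with ¬on_target=1−0.20=0.80 → w = 0.7082
R3: over=0.72, on_target=0.20; OR[a + b − a·b] → w = 0.7760
R4: ¬over=1−0.72=0.28, steady=0.59; AND[a·b] → w = 0.1652
R5: on_target=0.20, steady=0.59; AND[a·b] → w = 0.1180
Rules with consequent 'average': {R1, R4} → strengths 0.1160, 0.1652
Aggregate via t-conorm [a + b − a·b]: 0.2620

0.262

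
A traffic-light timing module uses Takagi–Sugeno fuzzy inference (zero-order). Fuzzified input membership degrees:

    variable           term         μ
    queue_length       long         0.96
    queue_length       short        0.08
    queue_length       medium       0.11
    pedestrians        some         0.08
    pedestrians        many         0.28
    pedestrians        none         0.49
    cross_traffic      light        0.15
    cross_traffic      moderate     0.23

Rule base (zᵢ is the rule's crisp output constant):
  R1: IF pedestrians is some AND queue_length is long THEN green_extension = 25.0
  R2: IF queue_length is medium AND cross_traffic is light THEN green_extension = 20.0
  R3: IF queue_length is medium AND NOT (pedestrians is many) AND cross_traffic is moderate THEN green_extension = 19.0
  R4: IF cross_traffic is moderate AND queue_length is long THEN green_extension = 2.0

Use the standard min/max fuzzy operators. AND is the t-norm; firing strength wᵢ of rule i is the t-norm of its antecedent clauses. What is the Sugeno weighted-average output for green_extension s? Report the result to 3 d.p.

12.736

R1 (z=25.0): some=0.08, long=0.96; AND[min(a, b)] → w = 0.08
R2 (z=20.0): medium=0.11, light=0.15; AND[min(a, b)] → w = 0.11
R3 (z=19.0): medium=0.11, ¬many=1−0.28=0.72, moderate=0.23; AND[min(a, b)] → w = 0.11
R4 (z=2.0): moderate=0.23, long=0.96; AND[min(a, b)] → w = 0.23
Weighted average = (0.08·25.0 + 0.11·20.0 + 0.11·19.0 + 0.23·2.0) / (0.08 + 0.11 + 0.11 + 0.23)
  = 6.7500 / 0.5300 = 12.736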